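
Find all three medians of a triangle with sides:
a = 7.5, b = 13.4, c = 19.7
Median formula: m_a = ½√(2b² + 2c² − a²) (and cyclically). a² = 56.25, b² = 179.56, c² = 388.09.
m_a = ½√(2·179.56 + 2·388.09 − 56.25) = ½√1079.05 ≈ ½·32.8489 ≈ 16.4244
m_b = ½√(2·56.25 + 2·388.09 − 179.56) = ½√709.12 ≈ ½·26.6293 ≈ 13.3147
m_c = ½√(2·56.25 + 2·179.56 − 388.09) = ½√83.53 ≈ ½·9.13947 ≈ 4.56974

m_a = 16.42, m_b = 13.31, m_c = 4.57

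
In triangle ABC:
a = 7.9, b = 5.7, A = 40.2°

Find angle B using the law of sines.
a/sin(A) = b/sin(B)  ⇒  sin(B) = b·sin(A)/a = 5.7·sin(40.2°)/7.9
sin(40.2°) ≈ 0.645458
sin(B) ≈ 5.7·0.645458/7.9 ≈ 3.67911/7.9 ≈ 0.46571
B = arcsin(0.46571) ≈ 27.7562°
(Since b ≤ a we need B ≤ A, so the obtuse alternative 180° − 27.7562° ≈ 152.244° is rejected.)

B = 27.76°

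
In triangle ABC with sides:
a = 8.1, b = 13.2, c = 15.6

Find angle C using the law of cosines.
c² = a² + b² − 2ab·cos(C)  ⇒  cos(C) = (a² + b² − c²)/(2ab)
cos(C) = (8.1² + 13.2² − 15.6²)/(2·8.1·13.2) = (65.61 + 174.24 − 243.36)/213.84 = -3.51/213.84 ≈ -0.0164141
C = arccos(-0.0164141) ≈ 90.9405°

C = 90.94°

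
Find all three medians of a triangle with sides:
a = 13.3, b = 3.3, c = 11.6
Median formula: m_a = ½√(2b² + 2c² − a²) (and cyclically). a² = 176.89, b² = 10.89, c² = 134.56.
m_a = ½√(2·10.89 + 2·134.56 − 176.89) = ½√114.01 ≈ ½·10.6775 ≈ 5.33877
m_b = ½√(2·176.89 + 2·134.56 − 10.89) = ½√612.01 ≈ ½·24.7388 ≈ 12.3694
m_c = ½√(2·176.89 + 2·10.89 − 134.56) = ½√241 ≈ ½·15.5242 ≈ 7.76209

m_a = 5.339, m_b = 12.37, m_c = 7.762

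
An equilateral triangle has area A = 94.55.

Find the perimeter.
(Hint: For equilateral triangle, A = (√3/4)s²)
A = (√3/4)s²  ⇒  s² = 4A/√3 = 4·94.55/√3 = 378.2/1.73205 ≈ 218.354
s ≈ √218.354 ≈ 14.7768
Perimeter = 3s ≈ 3·14.7768 ≈ 44.3304

Perimeter = 44.33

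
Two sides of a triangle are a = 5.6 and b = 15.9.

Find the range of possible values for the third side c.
Triangle inequality: |a − b| < c < a + b
|a − b| = |5.6 − 15.9| = 10.3
a + b = 5.6 + 15.9 = 21.5

10.3 < c < 21.5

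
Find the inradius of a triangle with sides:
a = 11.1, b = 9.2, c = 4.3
r = Area/s where s is the semi-perimeter.
s = (11.1 + 9.2 + 4.3)/2 = 24.6/2 = 12.3
Area = √(s(s−a)(s−b)(s−c)) = √(12.3·1.2·3.1·8) ≈ √366.048 ≈ 19.1324
r ≈ 19.1324/12.3 ≈ 1.55548

r = 1.555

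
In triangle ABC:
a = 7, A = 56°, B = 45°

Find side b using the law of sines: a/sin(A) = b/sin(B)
a/sin(A) = b/sin(B)  ⇒  b = a·sin(B)/sin(A) = 7·sin(45°)/sin(56°)
sin(45°) ≈ 0.707107, sin(56°) ≈ 0.829038
b ≈ 7·0.707107/0.829038 ≈ 4.94975/0.829038 ≈ 5.97047

b = 5.97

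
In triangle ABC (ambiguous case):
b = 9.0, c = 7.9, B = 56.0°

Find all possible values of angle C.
b/sin(B) = c/sin(C)  ⇒  sin(C) = c·sin(B)/b = 7.9·sin(56.0°)/9.0
sin(56.0°) ≈ 0.829038
sin(C) ≈ 7.9·0.829038/9.0 ≈ 6.5494/9.0 ≈ 0.727711
Candidate 1: C₁ = arcsin(0.727711) ≈ 46.6948°  →  A = 180° − 56.0° − 46.6948° ≈ 77.3052° > 0, valid
Candidate 2: C₂ = 180° − C₁ ≈ 133.305°  →  A = 180° − 56.0° − 133.305° ≈ -9.3052° ≤ 0, not a valid triangle

C = 46.69° (one solution)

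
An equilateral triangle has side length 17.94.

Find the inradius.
r = Area/s with s the semi-perimeter.
Area = (√3/4)·17.94² = (√3/4)·321.8436 ≈ 0.433013·321.8436 ≈ 139.362
s = 3·17.94/2 = 26.91
r ≈ 139.362/26.91 ≈ 5.17883
(Equivalently r = side/(2√3) = 17.94/3.4641 ≈ 5.17883.)

r = 5.179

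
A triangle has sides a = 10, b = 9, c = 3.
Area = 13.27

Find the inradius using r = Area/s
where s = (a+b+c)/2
s = (10 + 9 + 3)/2 = 22/2 = 11
r = Area/s = 13.27/11 ≈ 1.20636

r = 1.206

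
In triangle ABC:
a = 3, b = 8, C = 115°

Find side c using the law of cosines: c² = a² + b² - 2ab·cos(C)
c² = 3² + 8² − 2·3·8·cos(115°)
cos(115°) ≈ -0.422618
c² ≈ 9 + 64 − 48·(-0.422618) ≈ 73 + 20.2857 ≈ 93.2857
c ≈ √93.2857 ≈ 9.65845

c = 9.658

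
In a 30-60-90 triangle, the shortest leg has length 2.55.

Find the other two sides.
In a 30-60-90 triangle the sides are in ratio 1 : √3 : 2 (short leg : long leg : hypotenuse).
Long leg = 2.55·√3 ≈ 2.55·1.73205 ≈ 4.41673
Hypotenuse = 2·2.55 = 5.1

Long leg = 2.55√3 = 4.417, Hypotenuse = 5.1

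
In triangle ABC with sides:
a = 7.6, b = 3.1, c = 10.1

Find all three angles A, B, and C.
Law of cosines for each angle (a² = 57.76, b² = 9.61, c² = 102.01):
cos(A) = (b² + c² − a²)/(2bc) = (9.61 + 102.01 − 57.76)/(2·3.1·10.1) = 53.86/62.62 ≈ 0.860109  ⇒  A ≈ 30.6712°
cos(B) = (a² + c² − b²)/(2ac) = (57.76 + 102.01 − 9.61)/(2·7.6·10.1) = 150.16/153.52 ≈ 0.978114  ⇒  B ≈ 12.0094°
cos(C) = (a² + b² − c²)/(2ab) = (57.76 + 9.61 − 102.01)/(2·7.6·3.1) = -34.64/47.12 ≈ -0.735144  ⇒  C ≈ 137.319°
Check: A + B + C ≈ 180°

A = 30.67°, B = 12.01°, C = 137.3°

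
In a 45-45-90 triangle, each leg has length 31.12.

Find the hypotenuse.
In a 45-45-90 triangle the sides are in ratio 1 : 1 : √2, so hypotenuse = leg·√2.
Hypotenuse = 31.12·√2 ≈ 31.12·1.41421 ≈ 44.0103

Hypotenuse = 31.12√2 = 44.01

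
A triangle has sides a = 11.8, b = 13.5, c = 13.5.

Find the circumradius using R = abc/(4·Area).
First find the area with Heron's formula.
s = (11.8 + 13.5 + 13.5)/2 = 19.4
Area = √(s(s−a)(s−b)(s−c)) = √(19.4·7.6·5.9·5.9) ≈ √5132.39 ≈ 71.6407
abc = 11.8·13.5·13.5 = 2150.55
R = abc/(4·Area) ≈ 2150.55/(4·71.6407) = 2150.55/286.563 ≈ 7.50464

R = 7.505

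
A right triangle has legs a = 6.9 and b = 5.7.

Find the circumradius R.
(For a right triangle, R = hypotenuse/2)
Hypotenuse c = √(a² + b²) = √(47.61 + 32.49) = √80.1 ≈ 8.94986
R = c/2 ≈ 8.94986/2 ≈ 4.47493

R = 4.475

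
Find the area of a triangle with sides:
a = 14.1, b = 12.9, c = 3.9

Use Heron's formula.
s = (14.1 + 12.9 + 3.9)/2 = 30.9/2 = 15.45
s − a = 1.35, s − b = 2.55, s − c = 11.55
s(s−a)(s−b)(s−c) = 15.45·1.35·2.55·11.55 ≈ 614.306
Area = √614.306 ≈ 24.7852

Area = 24.79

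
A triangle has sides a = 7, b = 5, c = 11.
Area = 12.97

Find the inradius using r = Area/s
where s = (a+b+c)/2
s = (7 + 5 + 11)/2 = 23/2 = 11.5
r = Area/s = 12.97/11.5 ≈ 1.12783

r = 1.128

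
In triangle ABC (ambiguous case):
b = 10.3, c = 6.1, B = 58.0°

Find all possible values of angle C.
b/sin(B) = c/sin(C)  ⇒  sin(C) = c·sin(B)/b = 6.1·sin(58.0°)/10.3
sin(58.0°) ≈ 0.848048
sin(C) ≈ 6.1·0.848048/10.3 ≈ 5.17309/10.3 ≈ 0.502242
Candidate 1: C₁ = arcsin(0.502242) ≈ 30.1484°  →  A = 180° − 58.0° − 30.1484° ≈ 91.8516° > 0, valid
Candidate 2: C₂ = 180° − C₁ ≈ 149.852°  →  A = 180° − 58.0° − 149.852° ≈ -27.8516° ≤ 0, not a valid triangle

C = 30.15° (one solution)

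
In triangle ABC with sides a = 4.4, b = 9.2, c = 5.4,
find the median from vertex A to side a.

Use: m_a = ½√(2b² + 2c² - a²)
m_a = ½√(2·9.2² + 2·5.4² − 4.4²) = ½√(2·84.64 + 2·29.16 − 19.36) = ½√(169.28 + 58.32 − 19.36) = ½√208.24
√208.24 ≈ 14.4305, so m_a ≈ 7.21526

m_a = 7.215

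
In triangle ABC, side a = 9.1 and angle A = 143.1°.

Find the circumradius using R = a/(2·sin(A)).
R = a/(2·sin(A)) = 9.1/(2·sin(143.1°))
sin(143.1°) ≈ 0.60042
R ≈ 9.1/(2·0.60042) = 9.1/1.20084 ≈ 7.57803

R = 7.578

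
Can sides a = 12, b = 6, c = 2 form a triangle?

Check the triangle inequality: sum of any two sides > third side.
a + b vs c: 12 + 6 = 18 > 2  ✓
a + c vs b: 12 + 2 = 14 > 6  ✓
b + c vs a: 6 + 2 = 8 ≤ 12  ✗

No: 6 + 2 = 8 is not > 12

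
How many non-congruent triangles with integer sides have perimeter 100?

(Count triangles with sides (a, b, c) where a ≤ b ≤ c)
Let a ≤ b ≤ c with a + b + c = 100. The only binding inequality is a + b > c, i.e. 100 − c > c, so c < 100/2; and c ≥ 100/3 since c is the largest side.
So 34 ≤ c ≤ 49. For each c, b runs from ⌈(100 − c)/2⌉ up to c (then a = 100 − b − c satisfies 1 ≤ a ≤ b automatically), giving c − ⌈(100 − c)/2⌉ + 1 choices.
Summing over c: 2 + 3 + 5 + 6 + … + 23 + 24  (16 terms, c = 34, …, 49) = 208
Check (closed form: nearest integer to p²/48 for even p, (p+3)²/48 for odd p): 100²/48 = 10000/48 ≈ 208.33 → 208

208 triangles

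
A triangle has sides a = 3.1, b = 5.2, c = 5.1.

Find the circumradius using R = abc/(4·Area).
First find the area with Heron's formula.
s = (3.1 + 5.2 + 5.1)/2 = 6.7
Area = √(s(s−a)(s−b)(s−c)) = √(6.7·3.6·1.5·1.6) ≈ √57.888 ≈ 7.60842
abc = 3.1·5.2·5.1 = 82.212
R = abc/(4·Area) ≈ 82.212/(4·7.60842) = 82.212/30.4337 ≈ 2.70135

R = 2.701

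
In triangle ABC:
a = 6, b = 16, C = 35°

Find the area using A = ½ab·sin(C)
A = ½·a·b·sin(C) = ½·6·16·sin(35°)
sin(35°) ≈ 0.573576
A ≈ ½·96·0.573576 = 48·0.573576 ≈ 27.5317

Area = 27.53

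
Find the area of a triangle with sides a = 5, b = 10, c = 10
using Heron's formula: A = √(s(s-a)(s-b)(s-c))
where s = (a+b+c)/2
s = (5 + 10 + 10)/2 = 25/2 = 12.5
s − a = 7.5, s − b = 2.5, s − c = 2.5
s(s−a)(s−b)(s−c) = 12.5·7.5·2.5·2.5 = 585.9375
Area = √585.9375 ≈ 24.2061

s = 12.5, Area = 24.21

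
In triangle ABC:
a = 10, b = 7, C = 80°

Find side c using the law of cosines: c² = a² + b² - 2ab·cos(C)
c² = 10² + 7² − 2·10·7·cos(80°)
cos(80°) ≈ 0.173648
c² ≈ 100 + 49 − 140·(0.173648) ≈ 149 − 24.3107 ≈ 124.689
c ≈ √124.689 ≈ 11.1664

c = 11.17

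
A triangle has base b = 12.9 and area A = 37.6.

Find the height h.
A = ½·b·h  ⇒  h = 2A/b = 2·37.6/12.9 = 75.2/12.9 ≈ 5.82946

h = 5.829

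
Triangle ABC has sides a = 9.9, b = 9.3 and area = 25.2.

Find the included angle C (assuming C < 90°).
Area = ½·a·b·sin(C)  ⇒  sin(C) = 2·Area/(a·b) = 2·25.2/(9.9·9.3) = 50.4/92.07 ≈ 0.54741
C = arcsin(0.54741) ≈ 33.1895° (taking the acute solution since C < 90°)

C = 33.19°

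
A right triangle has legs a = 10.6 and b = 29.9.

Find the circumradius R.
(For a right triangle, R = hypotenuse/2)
Hypotenuse c = √(a² + b²) = √(112.36 + 894.01) = √1006.37 ≈ 31.7233
R = c/2 ≈ 31.7233/2 ≈ 15.8617

R = 15.86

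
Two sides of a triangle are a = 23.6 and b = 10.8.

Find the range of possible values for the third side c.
Triangle inequality: |a − b| < c < a + b
|a − b| = |23.6 − 10.8| = 12.8
a + b = 23.6 + 10.8 = 34.4

12.8 < c < 34.4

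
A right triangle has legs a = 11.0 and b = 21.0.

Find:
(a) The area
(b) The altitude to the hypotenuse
(a) The legs are perpendicular, so Area = ½·a·b = ½·11.0·21.0 = ½·231 = 115.5
(b) Hypotenuse c = √(a² + b²) = √(121 + 441) = √562 ≈ 23.7065
    Area = ½·c·h_c  ⇒  h_c = 2·Area/c = 231/23.7065 ≈ 9.74415

Area = 115.5, h_c = 9.744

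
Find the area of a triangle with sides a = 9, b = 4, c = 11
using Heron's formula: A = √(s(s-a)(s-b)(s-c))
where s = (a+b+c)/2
s = (9 + 4 + 11)/2 = 24/2 = 12
s − a = 3, s − b = 8, s − c = 1
s(s−a)(s−b)(s−c) = 12·3·8·1 = 288
Area = √288 ≈ 16.9706

s = 12.0, Area = 16.97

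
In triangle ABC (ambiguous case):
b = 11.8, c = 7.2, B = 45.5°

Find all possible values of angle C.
b/sin(B) = c/sin(C)  ⇒  sin(C) = c·sin(B)/b = 7.2·sin(45.5°)/11.8
sin(45.5°) ≈ 0.71325
sin(C) ≈ 7.2·0.71325/11.8 ≈ 5.1354/11.8 ≈ 0.435204
Candidate 1: C₁ = arcsin(0.435204) ≈ 25.7983°  →  A = 180° − 45.5° − 25.7983° ≈ 108.702° > 0, valid
Candidate 2: C₂ = 180° − C₁ ≈ 154.202°  →  A = 180° − 45.5° − 154.202° ≈ -19.7017° ≤ 0, not a valid triangle

C = 25.8° (one solution)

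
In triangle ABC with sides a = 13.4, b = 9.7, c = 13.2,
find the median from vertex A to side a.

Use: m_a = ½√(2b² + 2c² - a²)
m_a = ½√(2·9.7² + 2·13.2² − 13.4²) = ½√(2·94.09 + 2·174.24 − 179.56) = ½√(188.18 + 348.48 − 179.56) = ½√357.1
√357.1 ≈ 18.8971, so m_a ≈ 9.44854

m_a = 9.449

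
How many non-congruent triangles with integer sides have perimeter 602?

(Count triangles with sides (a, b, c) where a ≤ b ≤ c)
Let a ≤ b ≤ c with a + b + c = 602. The only binding inequality is a + b > c, i.e. 602 − c > c, so c < 602/2; and c ≥ 602/3 since c is the largest side.
So 201 ≤ c ≤ 300. For each c, b runs from ⌈(602 − c)/2⌉ up to c (then a = 602 − b − c satisfies 1 ≤ a ≤ b automatically), giving c − ⌈(602 − c)/2⌉ + 1 choices.
Summing over c: 1 + 3 + 4 + 6 + … + 148 + 150  (100 terms, c = 201, …, 300) = 7550
Check (closed form: nearest integer to p²/48 for even p, (p+3)²/48 for odd p): 602²/48 = 362404/48 ≈ 7550.08 → 7550

7550 triangles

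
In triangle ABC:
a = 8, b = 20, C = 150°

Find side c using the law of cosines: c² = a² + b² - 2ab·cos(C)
c² = 8² + 20² − 2·8·20·cos(150°)
cos(150°) ≈ -0.866025
c² ≈ 64 + 400 − 320·(-0.866025) ≈ 464 + 277.128 ≈ 741.128
c ≈ √741.128 ≈ 27.2237

c = 27.22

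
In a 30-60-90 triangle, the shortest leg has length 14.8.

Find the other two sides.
In a 30-60-90 triangle the sides are in ratio 1 : √3 : 2 (short leg : long leg : hypotenuse).
Long leg = 14.8·√3 ≈ 14.8·1.73205 ≈ 25.6344
Hypotenuse = 2·14.8 = 29.6

Long leg = 14.8√3 = 25.63, Hypotenuse = 29.6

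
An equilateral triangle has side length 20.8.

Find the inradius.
r = Area/s with s the semi-perimeter.
Area = (√3/4)·20.8² = (√3/4)·432.64 ≈ 0.433013·432.64 ≈ 187.339
s = 3·20.8/2 = 31.2
r ≈ 187.339/31.2 ≈ 6.00444
(Equivalently r = side/(2√3) = 20.8/3.4641 ≈ 6.00444.)

r = 6.004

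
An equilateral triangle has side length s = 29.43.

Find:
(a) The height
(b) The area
(a) The height splits the triangle into two 30-60-90 halves: h = s·√3/2 = 29.43·1.73205/2 ≈ 50.9743/2 ≈ 25.4871
(b) Area = (√3/4)·s² = (√3/4)·29.43² = (√3/4)·866.1249 ≈ 0.433013·866.1249 ≈ 375.043

Height = 25.49, Area = 375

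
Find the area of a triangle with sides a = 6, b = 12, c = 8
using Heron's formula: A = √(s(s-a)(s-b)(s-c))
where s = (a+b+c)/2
s = (6 + 12 + 8)/2 = 26/2 = 13
s − a = 7, s − b = 1, s − c = 5
s(s−a)(s−b)(s−c) = 13·7·1·5 = 455
Area = √455 ≈ 21.3307

s = 13.0, Area = 21.33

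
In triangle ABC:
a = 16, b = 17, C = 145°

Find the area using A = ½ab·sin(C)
A = ½·a·b·sin(C) = ½·16·17·sin(145°)
sin(145°) ≈ 0.573576
A ≈ ½·272·0.573576 = 136·0.573576 ≈ 78.0064

Area = 78.01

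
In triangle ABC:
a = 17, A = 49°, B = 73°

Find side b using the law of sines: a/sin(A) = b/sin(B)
a/sin(A) = b/sin(B)  ⇒  b = a·sin(B)/sin(A) = 17·sin(73°)/sin(49°)
sin(73°) ≈ 0.956305, sin(49°) ≈ 0.75471
b ≈ 17·0.956305/0.75471 ≈ 16.2572/0.75471 ≈ 21.541

b = 21.54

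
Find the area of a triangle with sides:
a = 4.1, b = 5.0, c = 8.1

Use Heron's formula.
s = (4.1 + 5.0 + 8.1)/2 = 17.2/2 = 8.6
s − a = 4.5, s − b = 3.6, s − c = 0.5
s(s−a)(s−b)(s−c) = 8.6·4.5·3.6·0.5 ≈ 69.66
Area = √69.66 ≈ 8.34626

Area = 8.346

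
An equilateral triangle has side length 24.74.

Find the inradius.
r = Area/s with s the semi-perimeter.
Area = (√3/4)·24.74² = (√3/4)·612.0676 ≈ 0.433013·612.0676 ≈ 265.033
s = 3·24.74/2 = 37.11
r ≈ 265.033/37.11 ≈ 7.14182
(Equivalently r = side/(2√3) = 24.74/3.4641 ≈ 7.14182.)

r = 7.142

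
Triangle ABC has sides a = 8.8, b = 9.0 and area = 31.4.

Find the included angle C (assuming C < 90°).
Area = ½·a·b·sin(C)  ⇒  sin(C) = 2·Area/(a·b) = 2·31.4/(8.8·9.0) = 62.8/79.2 ≈ 0.792929
C = arcsin(0.792929) ≈ 52.4601° (taking the acute solution since C < 90°)

C = 52.46°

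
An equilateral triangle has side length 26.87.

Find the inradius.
r = Area/s with s the semi-perimeter.
Area = (√3/4)·26.87² = (√3/4)·721.9969 ≈ 0.433013·721.9969 ≈ 312.634
s = 3·26.87/2 = 40.305
r ≈ 312.634/40.305 ≈ 7.7567
(Equivalently r = side/(2√3) = 26.87/3.4641 ≈ 7.7567.)

r = 7.757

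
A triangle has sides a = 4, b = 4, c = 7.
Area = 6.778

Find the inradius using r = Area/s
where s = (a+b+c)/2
s = (4 + 4 + 7)/2 = 15/2 = 7.5
r = Area/s = 6.778/7.5 ≈ 0.903733

r = 0.9037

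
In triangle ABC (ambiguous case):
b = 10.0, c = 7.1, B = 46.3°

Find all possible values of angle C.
b/sin(B) = c/sin(C)  ⇒  sin(C) = c·sin(B)/b = 7.1·sin(46.3°)/10.0
sin(46.3°) ≈ 0.722967
sin(C) ≈ 7.1·0.722967/10.0 ≈ 5.13307/10.0 ≈ 0.513307
Candidate 1: C₁ = arcsin(0.513307) ≈ 30.8843°  →  A = 180° − 46.3° − 30.8843° ≈ 102.816° > 0, valid
Candidate 2: C₂ = 180° − C₁ ≈ 149.116°  →  A = 180° − 46.3° − 149.116° ≈ -15.4157° ≤ 0, not a valid triangle

C = 30.88° (one solution)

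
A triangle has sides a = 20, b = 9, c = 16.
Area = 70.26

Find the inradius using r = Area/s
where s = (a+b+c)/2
s = (20 + 9 + 16)/2 = 45/2 = 22.5
r = Area/s = 70.26/22.5 ≈ 3.12267

r = 3.123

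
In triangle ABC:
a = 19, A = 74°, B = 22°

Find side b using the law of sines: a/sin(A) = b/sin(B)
a/sin(A) = b/sin(B)  ⇒  b = a·sin(B)/sin(A) = 19·sin(22°)/sin(74°)
sin(22°) ≈ 0.374607, sin(74°) ≈ 0.961262
b ≈ 19·0.374607/0.961262 ≈ 7.11753/0.961262 ≈ 7.40436

b = 7.404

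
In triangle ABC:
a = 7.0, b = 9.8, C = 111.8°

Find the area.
Two sides and the included angle (SAS): A = ½·a·b·sin(C) = ½·7.0·9.8·sin(111.8°)
sin(111.8°) ≈ 0.928486
A ≈ ½·68.6·0.928486 = 34.3·0.928486 ≈ 31.8471

Area = 31.85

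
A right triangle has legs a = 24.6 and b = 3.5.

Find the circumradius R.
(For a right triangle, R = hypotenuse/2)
Hypotenuse c = √(a² + b²) = √(605.16 + 12.25) = √617.41 ≈ 24.8477
R = c/2 ≈ 24.8477/2 ≈ 12.4239

R = 12.42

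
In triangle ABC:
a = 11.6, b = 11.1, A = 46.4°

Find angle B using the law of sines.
a/sin(A) = b/sin(B)  ⇒  sin(B) = b·sin(A)/a = 11.1·sin(46.4°)/11.6
sin(46.4°) ≈ 0.724172
sin(B) ≈ 11.1·0.724172/11.6 ≈ 8.03831/11.6 ≈ 0.692958
B = arcsin(0.692958) ≈ 43.8647°
(Since b ≤ a we need B ≤ A, so the obtuse alternative 180° − 43.8647° ≈ 136.135° is rejected.)

B = 43.86°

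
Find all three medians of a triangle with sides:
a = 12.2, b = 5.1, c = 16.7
Median formula: m_a = ½√(2b² + 2c² − a²) (and cyclically). a² = 148.84, b² = 26.01, c² = 278.89.
m_a = ½√(2·26.01 + 2·278.89 − 148.84) = ½√460.96 ≈ ½·21.47 ≈ 10.735
m_b = ½√(2·148.84 + 2·278.89 − 26.01) = ½√829.45 ≈ ½·28.8002 ≈ 14.4001
m_c = ½√(2·148.84 + 2·26.01 − 278.89) = ½√70.81 ≈ ½·8.41487 ≈ 4.20743

m_a = 10.73, m_b = 14.4, m_c = 4.207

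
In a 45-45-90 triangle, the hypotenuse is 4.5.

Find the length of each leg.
In a 45-45-90 triangle hypotenuse = leg·√2, so leg = hypotenuse/√2.
Leg = 4.5/√2 ≈ 4.5/1.41421 ≈ 3.18198

Each leg = 3.182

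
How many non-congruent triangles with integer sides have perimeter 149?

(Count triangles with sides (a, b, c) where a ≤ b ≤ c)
Let a ≤ b ≤ c with a + b + c = 149. The only binding inequality is a + b > c, i.e. 149 − c > c, so c < 149/2; and c ≥ 149/3 since c is the largest side.
So 50 ≤ c ≤ 74. For each c, b runs from ⌈(149 − c)/2⌉ up to c (then a = 149 − b − c satisfies 1 ≤ a ≤ b automatically), giving c − ⌈(149 − c)/2⌉ + 1 choices.
Summing over c: 1 + 3 + 4 + 6 + … + 36 + 37  (25 terms, c = 50, …, 74) = 481
Check (closed form: nearest integer to p²/48 for even p, (p+3)²/48 for odd p): (149+3)²/48 = 152²/48 = 23104/48 ≈ 481.33 → 481

481 triangles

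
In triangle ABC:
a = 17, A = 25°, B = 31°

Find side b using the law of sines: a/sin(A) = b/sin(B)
a/sin(A) = b/sin(B)  ⇒  b = a·sin(B)/sin(A) = 17·sin(31°)/sin(25°)
sin(31°) ≈ 0.515038, sin(25°) ≈ 0.422618
b ≈ 17·0.515038/0.422618 ≈ 8.75565/0.422618 ≈ 20.7176

b = 20.72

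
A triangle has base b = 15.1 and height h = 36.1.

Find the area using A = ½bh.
A = ½·b·h = ½·15.1·36.1 = ½·545.11 = 272.555

Area = 272.555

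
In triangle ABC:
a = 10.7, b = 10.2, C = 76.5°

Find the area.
Two sides and the included angle (SAS): A = ½·a·b·sin(C) = ½·10.7·10.2·sin(76.5°)
sin(76.5°) ≈ 0.97237
A ≈ ½·109.14·0.97237 = 54.57·0.97237 ≈ 53.0622

Area = 53.06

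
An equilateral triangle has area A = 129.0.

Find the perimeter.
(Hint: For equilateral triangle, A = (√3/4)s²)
A = (√3/4)s²  ⇒  s² = 4A/√3 = 4·129.0/√3 = 516/1.73205 ≈ 297.913
s ≈ √297.913 ≈ 17.2601
Perimeter = 3s ≈ 3·17.2601 ≈ 51.7804

Perimeter = 51.78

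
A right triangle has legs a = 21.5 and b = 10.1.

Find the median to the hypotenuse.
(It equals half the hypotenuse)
Hypotenuse c = √(a² + b²) = √(462.25 + 102.01) = √564.26 ≈ 23.7542
Median to hypotenuse = c/2 ≈ 23.7542/2 ≈ 11.8771

Median = 11.88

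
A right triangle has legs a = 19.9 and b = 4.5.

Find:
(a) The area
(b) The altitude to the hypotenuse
(a) The legs are perpendicular, so Area = ½·a·b = ½·19.9·4.5 = ½·89.55 = 44.775
(b) Hypotenuse c = √(a² + b²) = √(396.01 + 20.25) = √416.26 ≈ 20.4025
    Area = ½·c·h_c  ⇒  h_c = 2·Area/c = 89.55/20.4025 ≈ 4.38918

Area = 44.775, h_c = 4.389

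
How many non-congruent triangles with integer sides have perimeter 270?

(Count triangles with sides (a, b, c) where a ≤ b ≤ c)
Let a ≤ b ≤ c with a + b + c = 270. The only binding inequality is a + b > c, i.e. 270 − c > c, so c < 270/2; and c ≥ 270/3 since c is the largest side.
So 90 ≤ c ≤ 134. For each c, b runs from ⌈(270 − c)/2⌉ up to c (then a = 270 − b − c satisfies 1 ≤ a ≤ b automatically), giving c − ⌈(270 − c)/2⌉ + 1 choices.
Summing over c: 1 + 2 + 4 + 5 + … + 65 + 67  (45 terms, c = 90, …, 134) = 1519
Check (closed form: nearest integer to p²/48 for even p, (p+3)²/48 for odd p): 270²/48 = 72900/48 ≈ 1518.75 → 1519

1519 triangles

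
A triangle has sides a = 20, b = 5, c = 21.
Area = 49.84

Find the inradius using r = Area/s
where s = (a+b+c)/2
s = (20 + 5 + 21)/2 = 46/2 = 23
r = Area/s = 49.84/23 ≈ 2.16696

r = 2.167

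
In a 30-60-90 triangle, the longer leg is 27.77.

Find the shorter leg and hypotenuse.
In a 30-60-90 triangle the sides are in ratio 1 : √3 : 2, so short leg = long leg/√3 and hypotenuse = 2·(short leg).
Short leg = 27.77/√3 ≈ 27.77/1.73205 ≈ 16.033
Hypotenuse = 2·16.033 ≈ 32.066

Short leg = 16.03, Hypotenuse = 32.07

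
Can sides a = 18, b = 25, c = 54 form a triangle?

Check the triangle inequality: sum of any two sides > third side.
a + b vs c: 18 + 25 = 43 ≤ 54  ✗
a + c vs b: 18 + 54 = 72 > 25  ✓
b + c vs a: 25 + 54 = 79 > 18  ✓

No: 18 + 25 = 43 is not > 54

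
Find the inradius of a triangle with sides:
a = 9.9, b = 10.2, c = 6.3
r = Area/s where s is the semi-perimeter.
s = (9.9 + 10.2 + 6.3)/2 = 26.4/2 = 13.2
Area = √(s(s−a)(s−b)(s−c)) = √(13.2·3.3·3·6.9) ≈ √901.692 ≈ 30.0282
r ≈ 30.0282/13.2 ≈ 2.27486

r = 2.275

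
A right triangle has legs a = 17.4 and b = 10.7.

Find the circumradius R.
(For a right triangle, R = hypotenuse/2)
Hypotenuse c = √(a² + b²) = √(302.76 + 114.49) = √417.25 ≈ 20.4267
R = c/2 ≈ 20.4267/2 ≈ 10.2133

R = 10.21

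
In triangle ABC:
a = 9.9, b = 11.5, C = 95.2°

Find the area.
Two sides and the included angle (SAS): A = ½·a·b·sin(C) = ½·9.9·11.5·sin(95.2°)
sin(95.2°) ≈ 0.995884
A ≈ ½·113.85·0.995884 = 56.925·0.995884 ≈ 56.6907

Area = 56.69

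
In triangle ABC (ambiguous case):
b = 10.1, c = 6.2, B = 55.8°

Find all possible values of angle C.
b/sin(B) = c/sin(C)  ⇒  sin(C) = c·sin(B)/b = 6.2·sin(55.8°)/10.1
sin(55.8°) ≈ 0.827081
sin(C) ≈ 6.2·0.827081/10.1 ≈ 5.1279/10.1 ≈ 0.507713
Candidate 1: C₁ = arcsin(0.507713) ≈ 30.5116°  →  A = 180° − 55.8° − 30.5116° ≈ 93.6884° > 0, valid
Candidate 2: C₂ = 180° − C₁ ≈ 149.488°  →  A = 180° − 55.8° − 149.488° ≈ -25.2884° ≤ 0, not a valid triangle

C = 30.51° (one solution)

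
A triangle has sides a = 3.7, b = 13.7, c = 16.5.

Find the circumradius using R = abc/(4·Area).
First find the area with Heron's formula.
s = (3.7 + 13.7 + 16.5)/2 = 16.95
Area = √(s(s−a)(s−b)(s−c)) = √(16.95·13.25·3.25·0.45) ≈ √328.459 ≈ 18.1234
abc = 3.7·13.7·16.5 = 836.385
R = abc/(4·Area) ≈ 836.385/(4·18.1234) = 836.385/72.4938 ≈ 11.5373

R = 11.54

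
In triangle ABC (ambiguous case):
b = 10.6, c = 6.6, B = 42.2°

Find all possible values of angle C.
b/sin(B) = c/sin(C)  ⇒  sin(C) = c·sin(B)/b = 6.6·sin(42.2°)/10.6
sin(42.2°) ≈ 0.671721
sin(C) ≈ 6.6·0.671721/10.6 ≈ 4.43336/10.6 ≈ 0.418241
Candidate 1: C₁ = arcsin(0.418241) ≈ 24.7236°  →  A = 180° − 42.2° − 24.7236° ≈ 113.076° > 0, valid
Candidate 2: C₂ = 180° − C₁ ≈ 155.276°  →  A = 180° − 42.2° − 155.276° ≈ -17.4764° ≤ 0, not a valid triangle

C = 24.72° (one solution)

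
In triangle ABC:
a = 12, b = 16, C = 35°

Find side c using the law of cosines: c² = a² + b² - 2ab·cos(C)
c² = 12² + 16² − 2·12·16·cos(35°)
cos(35°) ≈ 0.819152
c² ≈ 144 + 256 − 384·(0.819152) ≈ 400 − 314.554 ≈ 85.4456
c ≈ √85.4456 ≈ 9.24368

c = 9.244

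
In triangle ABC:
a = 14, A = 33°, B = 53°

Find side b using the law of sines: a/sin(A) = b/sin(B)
a/sin(A) = b/sin(B)  ⇒  b = a·sin(B)/sin(A) = 14·sin(53°)/sin(33°)
sin(53°) ≈ 0.798636, sin(33°) ≈ 0.544639
b ≈ 14·0.798636/0.544639 ≈ 11.1809/0.544639 ≈ 20.529

b = 20.53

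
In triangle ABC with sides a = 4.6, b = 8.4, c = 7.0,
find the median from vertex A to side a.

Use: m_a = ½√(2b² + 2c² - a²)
m_a = ½√(2·8.4² + 2·7.0² − 4.6²) = ½√(2·70.56 + 2·49 − 21.16) = ½√(141.12 + 98 − 21.16) = ½√217.96
√217.96 ≈ 14.7635, so m_a ≈ 7.38173

m_a = 7.382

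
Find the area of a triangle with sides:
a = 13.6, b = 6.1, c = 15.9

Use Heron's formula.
s = (13.6 + 6.1 + 15.9)/2 = 35.6/2 = 17.8
s − a = 4.2, s − b = 11.7, s − c = 1.9
s(s−a)(s−b)(s−c) = 17.8·4.2·11.7·1.9 ≈ 1661.91
Area = √1661.91 ≈ 40.7666

Area = 40.77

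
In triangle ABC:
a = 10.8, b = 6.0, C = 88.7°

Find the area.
Two sides and the included angle (SAS): A = ½·a·b·sin(C) = ½·10.8·6.0·sin(88.7°)
sin(88.7°) ≈ 0.999743
A ≈ ½·64.8·0.999743 = 32.4·0.999743 ≈ 32.3917

Area = 32.39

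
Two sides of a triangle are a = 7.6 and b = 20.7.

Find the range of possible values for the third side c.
Triangle inequality: |a − b| < c < a + b
|a − b| = |7.6 − 20.7| = 13.1
a + b = 7.6 + 20.7 = 28.3

13.1 < c < 28.3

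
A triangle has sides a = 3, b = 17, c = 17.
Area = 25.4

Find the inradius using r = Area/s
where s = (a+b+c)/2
s = (3 + 17 + 17)/2 = 37/2 = 18.5
r = Area/s = 25.4/18.5 ≈ 1.37297

r = 1.373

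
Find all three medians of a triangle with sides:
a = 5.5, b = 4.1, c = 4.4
Median formula: m_a = ½√(2b² + 2c² − a²) (and cyclically). a² = 30.25, b² = 16.81, c² = 19.36.
m_a = ½√(2·16.81 + 2·19.36 − 30.25) = ½√42.09 ≈ ½·6.48768 ≈ 3.24384
m_b = ½√(2·30.25 + 2·19.36 − 16.81) = ½√82.41 ≈ ½·9.078 ≈ 4.539
m_c = ½√(2·30.25 + 2·16.81 − 19.36) = ½√74.76 ≈ ½·8.64639 ≈ 4.32319

m_a = 3.244, m_b = 4.539, m_c = 4.323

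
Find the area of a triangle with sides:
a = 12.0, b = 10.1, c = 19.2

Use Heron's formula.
s = (12.0 + 10.1 + 19.2)/2 = 41.3/2 = 20.65
s − a = 8.65, s − b = 10.55, s − c = 1.45
s(s−a)(s−b)(s−c) = 20.65·8.65·10.55·1.45 ≈ 2732.48
Area = √2732.48 ≈ 52.2731

Area = 52.27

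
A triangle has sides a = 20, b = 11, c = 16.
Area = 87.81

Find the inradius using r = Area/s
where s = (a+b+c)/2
s = (20 + 11 + 16)/2 = 47/2 = 23.5
r = Area/s = 87.81/23.5 ≈ 3.7366

r = 3.737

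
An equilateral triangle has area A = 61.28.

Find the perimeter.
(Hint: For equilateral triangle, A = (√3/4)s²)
A = (√3/4)s²  ⇒  s² = 4A/√3 = 4·61.28/√3 = 245.12/1.73205 ≈ 141.52
s ≈ √141.52 ≈ 11.8962
Perimeter = 3s ≈ 3·11.8962 ≈ 35.6887

Perimeter = 35.69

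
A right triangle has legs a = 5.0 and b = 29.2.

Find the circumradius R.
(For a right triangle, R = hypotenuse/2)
Hypotenuse c = √(a² + b²) = √(25 + 852.64) = √877.64 ≈ 29.625
R = c/2 ≈ 29.625/2 ≈ 14.8125

R = 14.81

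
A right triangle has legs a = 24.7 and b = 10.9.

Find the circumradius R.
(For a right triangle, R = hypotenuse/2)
Hypotenuse c = √(a² + b²) = √(610.09 + 118.81) = √728.9 ≈ 26.9981
R = c/2 ≈ 26.9981/2 ≈ 13.4991

R = 13.5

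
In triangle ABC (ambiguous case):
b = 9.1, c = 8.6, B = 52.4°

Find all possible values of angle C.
b/sin(B) = c/sin(C)  ⇒  sin(C) = c·sin(B)/b = 8.6·sin(52.4°)/9.1
sin(52.4°) ≈ 0.79229
sin(C) ≈ 8.6·0.79229/9.1 ≈ 6.81369/9.1 ≈ 0.748757
Candidate 1: C₁ = arcsin(0.748757) ≈ 48.4828°  →  A = 180° − 52.4° − 48.4828° ≈ 79.1172° > 0, valid
Candidate 2: C₂ = 180° − C₁ ≈ 131.517°  →  A = 180° − 52.4° − 131.517° ≈ -3.9172° ≤ 0, not a valid triangle

C = 48.48° (one solution)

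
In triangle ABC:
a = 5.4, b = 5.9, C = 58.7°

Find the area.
Two sides and the included angle (SAS): A = ½·a·b·sin(C) = ½·5.4·5.9·sin(58.7°)
sin(58.7°) ≈ 0.854459
A ≈ ½·31.86·0.854459 = 15.93·0.854459 ≈ 13.6115

Area = 13.61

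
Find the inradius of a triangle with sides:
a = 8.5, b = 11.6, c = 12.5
r = Area/s where s is the semi-perimeter.
s = (8.5 + 11.6 + 12.5)/2 = 32.6/2 = 16.3
Area = √(s(s−a)(s−b)(s−c)) = √(16.3·7.8·4.7·3.8) ≈ √2270.72 ≈ 47.6521
r ≈ 47.6521/16.3 ≈ 2.92344

r = 2.923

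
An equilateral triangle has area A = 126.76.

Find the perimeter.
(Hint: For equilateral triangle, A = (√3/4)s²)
A = (√3/4)s²  ⇒  s² = 4A/√3 = 4·126.76/√3 = 507.04/1.73205 ≈ 292.74
s ≈ √292.74 ≈ 17.1096
Perimeter = 3s ≈ 3·17.1096 ≈ 51.3289

Perimeter = 51.33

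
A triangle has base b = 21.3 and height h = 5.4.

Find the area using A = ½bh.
A = ½·b·h = ½·21.3·5.4 = ½·115.02 = 57.51

Area = 57.51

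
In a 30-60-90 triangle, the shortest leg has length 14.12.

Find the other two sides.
In a 30-60-90 triangle the sides are in ratio 1 : √3 : 2 (short leg : long leg : hypotenuse).
Long leg = 14.12·√3 ≈ 14.12·1.73205 ≈ 24.4566
Hypotenuse = 2·14.12 = 28.24

Long leg = 14.12√3 = 24.46, Hypotenuse = 28.24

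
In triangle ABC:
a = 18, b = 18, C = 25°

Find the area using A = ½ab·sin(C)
A = ½·a·b·sin(C) = ½·18·18·sin(25°)
sin(25°) ≈ 0.422618
A ≈ ½·324·0.422618 = 162·0.422618 ≈ 68.4642

Area = 68.46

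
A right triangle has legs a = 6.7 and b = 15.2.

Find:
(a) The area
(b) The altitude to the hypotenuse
(a) The legs are perpendicular, so Area = ½·a·b = ½·6.7·15.2 = ½·101.84 = 50.92
(b) Hypotenuse c = √(a² + b²) = √(44.89 + 231.04) = √275.93 ≈ 16.6111
    Area = ½·c·h_c  ⇒  h_c = 2·Area/c = 101.84/16.6111 ≈ 6.13083

Area = 50.92, h_c = 6.131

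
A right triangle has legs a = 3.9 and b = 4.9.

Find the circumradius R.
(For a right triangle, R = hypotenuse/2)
Hypotenuse c = √(a² + b²) = √(15.21 + 24.01) = √39.22 ≈ 6.26259
R = c/2 ≈ 6.26259/2 ≈ 3.13129

R = 3.131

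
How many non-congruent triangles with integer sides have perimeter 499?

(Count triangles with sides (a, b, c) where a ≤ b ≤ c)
Let a ≤ b ≤ c with a + b + c = 499. The only binding inequality is a + b > c, i.e. 499 − c > c, so c < 499/2; and c ≥ 499/3 since c is the largest side.
So 167 ≤ c ≤ 249. For each c, b runs from ⌈(499 − c)/2⌉ up to c (then a = 499 − b − c satisfies 1 ≤ a ≤ b automatically), giving c − ⌈(499 − c)/2⌉ + 1 choices.
Summing over c: 2 + 3 + 5 + 6 + … + 123 + 125  (83 terms, c = 167, …, 249) = 5250
Check (closed form: nearest integer to p²/48 for even p, (p+3)²/48 for odd p): (499+3)²/48 = 502²/48 = 252004/48 ≈ 5250.08 → 5250

5250 triangles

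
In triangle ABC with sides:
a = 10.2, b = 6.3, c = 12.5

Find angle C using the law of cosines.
c² = a² + b² − 2ab·cos(C)  ⇒  cos(C) = (a² + b² − c²)/(2ab)
cos(C) = (10.2² + 6.3² − 12.5²)/(2·10.2·6.3) = (104.04 + 39.69 − 156.25)/128.52 = -12.52/128.52 ≈ -0.0974167
C = arccos(-0.0974167) ≈ 95.5904°

C = 95.59°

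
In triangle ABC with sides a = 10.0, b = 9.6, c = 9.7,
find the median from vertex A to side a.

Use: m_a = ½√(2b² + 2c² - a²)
m_a = ½√(2·9.6² + 2·9.7² − 10.0²) = ½√(2·92.16 + 2·94.09 − 100) = ½√(184.32 + 188.18 − 100) = ½√272.5
√272.5 ≈ 16.5076, so m_a ≈ 8.25379

m_a = 8.254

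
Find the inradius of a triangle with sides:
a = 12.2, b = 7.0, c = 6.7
r = Area/s where s is the semi-perimeter.
s = (12.2 + 7.0 + 6.7)/2 = 25.9/2 = 12.95
Area = √(s(s−a)(s−b)(s−c)) = √(12.95·0.75·5.95·6.25) ≈ √361.184 ≈ 19.0048
r ≈ 19.0048/12.95 ≈ 1.46755

r = 1.468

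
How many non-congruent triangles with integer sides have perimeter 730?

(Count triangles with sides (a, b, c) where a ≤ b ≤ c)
Let a ≤ b ≤ c with a + b + c = 730. The only binding inequality is a + b > c, i.e. 730 − c > c, so c < 730/2; and c ≥ 730/3 since c is the largest side.
So 244 ≤ c ≤ 364. For each c, b runs from ⌈(730 − c)/2⌉ up to c (then a = 730 − b − c satisfies 1 ≤ a ≤ b automatically), giving c − ⌈(730 − c)/2⌉ + 1 choices.
Summing over c: 2 + 3 + 5 + 6 + … + 180 + 182  (121 terms, c = 244, …, 364) = 11102
Check (closed form: nearest integer to p²/48 for even p, (p+3)²/48 for odd p): 730²/48 = 532900/48 ≈ 11102.08 → 11102

11102 triangles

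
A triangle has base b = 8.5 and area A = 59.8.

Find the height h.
A = ½·b·h  ⇒  h = 2A/b = 2·59.8/8.5 = 119.6/8.5 ≈ 14.0706

h = 14.07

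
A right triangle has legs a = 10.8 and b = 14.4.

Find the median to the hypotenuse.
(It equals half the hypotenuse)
Hypotenuse c = √(a² + b²) = √(116.64 + 207.36) = √324 ≈ 18
Median to hypotenuse = c/2 ≈ 18/2 ≈ 9

Median = 9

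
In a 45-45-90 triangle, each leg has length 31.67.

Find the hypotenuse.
In a 45-45-90 triangle the sides are in ratio 1 : 1 : √2, so hypotenuse = leg·√2.
Hypotenuse = 31.67·√2 ≈ 31.67·1.41421 ≈ 44.7881

Hypotenuse = 31.67√2 = 44.79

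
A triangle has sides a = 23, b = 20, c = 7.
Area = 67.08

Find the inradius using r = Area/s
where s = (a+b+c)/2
s = (23 + 20 + 7)/2 = 50/2 = 25
r = Area/s = 67.08/25 ≈ 2.6832

r = 2.683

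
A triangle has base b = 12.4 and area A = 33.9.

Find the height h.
A = ½·b·h  ⇒  h = 2A/b = 2·33.9/12.4 = 67.8/12.4 ≈ 5.46774

h = 5.468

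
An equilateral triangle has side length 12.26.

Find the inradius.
r = Area/s with s the semi-perimeter.
Area = (√3/4)·12.26² = (√3/4)·150.3076 ≈ 0.433013·150.3076 ≈ 65.0851
s = 3·12.26/2 = 18.39
r ≈ 65.0851/18.39 ≈ 3.53916
(Equivalently r = side/(2√3) = 12.26/3.4641 ≈ 3.53916.)

r = 3.539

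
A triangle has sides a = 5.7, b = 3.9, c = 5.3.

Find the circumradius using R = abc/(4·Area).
First find the area with Heron's formula.
s = (5.7 + 3.9 + 5.3)/2 = 7.45
Area = √(s(s−a)(s−b)(s−c)) = √(7.45·1.75·3.55·2.15) ≈ √99.5087 ≈ 9.97541
abc = 5.7·3.9·5.3 = 117.819
R = abc/(4·Area) ≈ 117.819/(4·9.97541) = 117.819/39.9016 ≈ 2.95274

R = 2.953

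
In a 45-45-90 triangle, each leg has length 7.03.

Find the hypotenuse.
In a 45-45-90 triangle the sides are in ratio 1 : 1 : √2, so hypotenuse = leg·√2.
Hypotenuse = 7.03·√2 ≈ 7.03·1.41421 ≈ 9.94192

Hypotenuse = 7.03√2 = 9.942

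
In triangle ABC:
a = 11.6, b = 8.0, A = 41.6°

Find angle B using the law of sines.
a/sin(A) = b/sin(B)  ⇒  sin(B) = b·sin(A)/a = 8.0·sin(41.6°)/11.6
sin(41.6°) ≈ 0.663926
sin(B) ≈ 8.0·0.663926/11.6 ≈ 5.31141/11.6 ≈ 0.45788
B = arcsin(0.45788) ≈ 27.2504°
(Since b ≤ a we need B ≤ A, so the obtuse alternative 180° − 27.2504° ≈ 152.75° is rejected.)

B = 27.25°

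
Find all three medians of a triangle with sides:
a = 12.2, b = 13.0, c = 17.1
Median formula: m_a = ½√(2b² + 2c² − a²) (and cyclically). a² = 148.84, b² = 169, c² = 292.41.
m_a = ½√(2·169 + 2·292.41 − 148.84) = ½√773.98 ≈ ½·27.8205 ≈ 13.9102
m_b = ½√(2·148.84 + 2·292.41 − 169) = ½√713.5 ≈ ½·26.7114 ≈ 13.3557
m_c = ½√(2·148.84 + 2·169 − 292.41) = ½√343.27 ≈ ½·18.5275 ≈ 9.26377

m_a = 13.91, m_b = 13.36, m_c = 9.264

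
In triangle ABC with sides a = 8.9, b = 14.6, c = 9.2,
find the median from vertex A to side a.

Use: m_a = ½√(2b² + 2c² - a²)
m_a = ½√(2·14.6² + 2·9.2² − 8.9²) = ½√(2·213.16 + 2·84.64 − 79.21) = ½√(426.32 + 169.28 − 79.21) = ½√516.39
√516.39 ≈ 22.7242, so m_a ≈ 11.3621

m_a = 11.36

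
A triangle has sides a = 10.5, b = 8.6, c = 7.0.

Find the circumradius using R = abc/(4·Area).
First find the area with Heron's formula.
s = (10.5 + 8.6 + 7.0)/2 = 13.05
Area = √(s(s−a)(s−b)(s−c)) = √(13.05·2.55·4.45·6.05) ≈ √895.913 ≈ 29.9318
abc = 10.5·8.6·7.0 = 632.1
R = abc/(4·Area) ≈ 632.1/(4·29.9318) = 632.1/119.727 ≈ 5.2795

R = 5.279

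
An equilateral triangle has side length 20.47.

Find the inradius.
r = Area/s with s the semi-perimeter.
Area = (√3/4)·20.47² = (√3/4)·419.0209 ≈ 0.433013·419.0209 ≈ 181.441
s = 3·20.47/2 = 30.705
r ≈ 181.441/30.705 ≈ 5.90918
(Equivalently r = side/(2√3) = 20.47/3.4641 ≈ 5.90918.)

r = 5.909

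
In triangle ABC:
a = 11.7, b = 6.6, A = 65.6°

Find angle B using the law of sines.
a/sin(A) = b/sin(B)  ⇒  sin(B) = b·sin(A)/a = 6.6·sin(65.6°)/11.7
sin(65.6°) ≈ 0.910684
sin(B) ≈ 6.6·0.910684/11.7 ≈ 6.01051/11.7 ≈ 0.513719
B = arcsin(0.513719) ≈ 30.9119°
(Since b ≤ a we need B ≤ A, so the obtuse alternative 180° − 30.9119° ≈ 149.088° is rejected.)

B = 30.91°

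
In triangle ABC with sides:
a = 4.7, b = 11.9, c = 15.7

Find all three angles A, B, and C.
Law of cosines for each angle (a² = 22.09, b² = 141.61, c² = 246.49):
cos(A) = (b² + c² − a²)/(2bc) = (141.61 + 246.49 − 22.09)/(2·11.9·15.7) = 366.01/373.66 ≈ 0.979527  ⇒  A ≈ 11.6138°
cos(B) = (a² + c² − b²)/(2ac) = (22.09 + 246.49 − 141.61)/(2·4.7·15.7) = 126.97/147.58 ≈ 0.860347  ⇒  B ≈ 30.6444°
cos(C) = (a² + b² − c²)/(2ab) = (22.09 + 141.61 − 246.49)/(2·4.7·11.9) = -82.79/111.86 ≈ -0.740122  ⇒  C ≈ 137.742°
Check: A + B + C ≈ 180°

A = 11.61°, B = 30.64°, C = 137.7°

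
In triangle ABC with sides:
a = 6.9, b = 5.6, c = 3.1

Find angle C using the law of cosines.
c² = a² + b² − 2ab·cos(C)  ⇒  cos(C) = (a² + b² − c²)/(2ab)
cos(C) = (6.9² + 5.6² − 3.1²)/(2·6.9·5.6) = (47.61 + 31.36 − 9.61)/77.28 = 69.36/77.28 ≈ 0.897516
C = arccos(0.897516) ≈ 26.1666°

C = 26.17°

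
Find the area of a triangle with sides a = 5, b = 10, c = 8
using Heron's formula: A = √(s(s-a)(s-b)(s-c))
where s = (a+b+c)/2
s = (5 + 10 + 8)/2 = 23/2 = 11.5
s − a = 6.5, s − b = 1.5, s − c = 3.5
s(s−a)(s−b)(s−c) = 11.5·6.5·1.5·3.5 = 392.4375
Area = √392.4375 ≈ 19.81

s = 11.5, Area = 19.81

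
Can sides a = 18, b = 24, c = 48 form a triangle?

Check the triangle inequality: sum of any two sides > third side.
a + b vs c: 18 + 24 = 42 ≤ 48  ✗
a + c vs b: 18 + 48 = 66 > 24  ✓
b + c vs a: 24 + 48 = 72 > 18  ✓

No: 18 + 24 = 42 is not > 48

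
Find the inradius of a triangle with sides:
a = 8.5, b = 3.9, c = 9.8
r = Area/s where s is the semi-perimeter.
s = (8.5 + 3.9 + 9.8)/2 = 22.2/2 = 11.1
Area = √(s(s−a)(s−b)(s−c)) = √(11.1·2.6·7.2·1.3) ≈ √270.13 ≈ 16.4356
r ≈ 16.4356/11.1 ≈ 1.48069

r = 1.481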